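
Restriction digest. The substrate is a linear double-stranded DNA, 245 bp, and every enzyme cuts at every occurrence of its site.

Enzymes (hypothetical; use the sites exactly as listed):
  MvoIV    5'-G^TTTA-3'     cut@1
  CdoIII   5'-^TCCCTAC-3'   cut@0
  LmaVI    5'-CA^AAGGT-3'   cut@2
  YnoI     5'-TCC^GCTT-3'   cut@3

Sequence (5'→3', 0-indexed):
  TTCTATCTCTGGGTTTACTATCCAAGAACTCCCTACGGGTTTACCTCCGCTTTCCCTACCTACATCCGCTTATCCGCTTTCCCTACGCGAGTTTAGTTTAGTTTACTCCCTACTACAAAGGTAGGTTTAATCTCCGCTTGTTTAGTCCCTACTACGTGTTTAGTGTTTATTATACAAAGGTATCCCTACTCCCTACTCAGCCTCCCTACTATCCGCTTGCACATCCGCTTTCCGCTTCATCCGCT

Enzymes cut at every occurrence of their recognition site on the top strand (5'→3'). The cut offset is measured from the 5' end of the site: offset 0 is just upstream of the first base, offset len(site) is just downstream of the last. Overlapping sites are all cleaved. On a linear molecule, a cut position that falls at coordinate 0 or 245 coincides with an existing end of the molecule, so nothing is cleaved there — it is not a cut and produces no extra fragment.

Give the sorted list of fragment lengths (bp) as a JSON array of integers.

[4,4,5,5,5,5,5,6,7,7,7,8,8,9,10,10,11,11,12,12,12,12,13,13,13,15,16]

Site scan:
  MvoIV (GTTTA, off=1): starts [12, 38, 90, 95, 100, 124, 139, 157, 164] → cuts [13, 39, 91, 96, 101, 125, 140, 158, 165]
  CdoIII (TCCCTAC, off=0): starts [29, 52, 79, 106, 145, 182, 189, 202] → cuts [29, 52, 79, 106, 145, 182, 189, 202]
  LmaVI (CAAAGGT, off=2): starts [115, 174] → cuts [117, 176]
  YnoI (TCCGCTT, off=3): starts [45, 64, 72, 132, 211, 223, 230] → cuts [48, 67, 75, 135, 214, 226, 233]

All cut coordinates (distinct, sorted): [13, 29, 39, 48, 52, 67, 75, 79, 91, 96, 101, 106, 117, 125, 135, 140, 145, 158, 165, 176, 182, 189, 202, 214, 226, 233]

Fragments:
  [0,13): 13 bp
  [13,29): 16 bp
  [29,39): 10 bp
  [39,48): 9 bp
  [48,52): 4 bp
  [52,67): 15 bp
  [67,75): 8 bp
  [75,79): 4 bp
  [79,91): 12 bp
  [91,96): 5 bp
  [96,101): 5 bp
  [101,106): 5 bp
  [106,117): 11 bp
  [117,125): 8 bp
  [125,135): 10 bp
  [135,140): 5 bp
  [140,145): 5 bp
  [145,158): 13 bp
  [158,165): 7 bp
  [165,176): 11 bp
  [176,182): 6 bp
  [182,189): 7 bp
  [189,202): 13 bp
  [202,214): 12 bp
  [214,226): 12 bp
  [226,233): 7 bp
  [233,245): 12 bp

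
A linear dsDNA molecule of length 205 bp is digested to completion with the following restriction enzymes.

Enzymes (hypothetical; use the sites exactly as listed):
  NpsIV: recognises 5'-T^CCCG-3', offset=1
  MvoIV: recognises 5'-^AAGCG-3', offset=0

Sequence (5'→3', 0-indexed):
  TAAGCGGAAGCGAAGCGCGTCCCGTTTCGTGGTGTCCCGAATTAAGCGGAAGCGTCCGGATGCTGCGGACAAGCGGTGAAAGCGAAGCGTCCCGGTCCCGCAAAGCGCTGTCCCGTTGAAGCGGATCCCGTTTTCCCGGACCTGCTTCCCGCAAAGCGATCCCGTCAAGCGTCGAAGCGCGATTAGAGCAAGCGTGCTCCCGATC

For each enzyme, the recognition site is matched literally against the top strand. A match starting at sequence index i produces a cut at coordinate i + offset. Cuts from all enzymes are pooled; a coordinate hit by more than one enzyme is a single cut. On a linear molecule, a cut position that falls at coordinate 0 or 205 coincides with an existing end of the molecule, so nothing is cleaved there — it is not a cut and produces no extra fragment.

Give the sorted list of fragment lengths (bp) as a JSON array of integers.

Per-enzyme occurrences:
  NpsIV TCCCG/1: at [19, 34, 89, 95, 110, 125, 133, 146, 159, 197] ⇒ [20, 35, 90, 96, 111, 126, 134, 147, 160, 198]
  MvoIV AAGCG/0: at [1, 7, 12, 43, 49, 70, 79, 84, 102, 118, 153, 166, 174, 189] ⇒ [1, 7, 12, 43, 49, 70, 79, 84, 102, 118, 153, 166, 174, 189]

Pooled cuts: [1, 7, 12, 20, 35, 43, 49, 70, 79, 84, 90, 96, 102, 111, 118, 126, 134, 147, 153, 160, 166, 174, 189, 198]

Fragment lengths:
  [0,1): 1 bp
  [1,7): 6 bp
  [7,12): 5 bp
  [12,20): 8 bp
  [20,35): 15 bp
  [35,43): 8 bp
  [43,49): 6 bp
  [49,70): 21 bp
  [70,79): 9 bp
  [79,84): 5 bp
  [84,90): 6 bp
  [90,96): 6 bp
  [96,102): 6 bp
  [102,111): 9 bp
  [111,118): 7 bp
  [118,126): 8 bp
  [126,134): 8 bp
  [134,147): 13 bp
  [147,153): 6 bp
  [153,160): 7 bp
  [160,166): 6 bp
  [166,174): 8 bp
  [174,189): 15 bp
  [189,198): 9 bp
  [198,205): 7 bp

[1,5,5,6,6,6,6,6,6,6,7,7,7,8,8,8,8,8,9,9,9,13,15,15,21]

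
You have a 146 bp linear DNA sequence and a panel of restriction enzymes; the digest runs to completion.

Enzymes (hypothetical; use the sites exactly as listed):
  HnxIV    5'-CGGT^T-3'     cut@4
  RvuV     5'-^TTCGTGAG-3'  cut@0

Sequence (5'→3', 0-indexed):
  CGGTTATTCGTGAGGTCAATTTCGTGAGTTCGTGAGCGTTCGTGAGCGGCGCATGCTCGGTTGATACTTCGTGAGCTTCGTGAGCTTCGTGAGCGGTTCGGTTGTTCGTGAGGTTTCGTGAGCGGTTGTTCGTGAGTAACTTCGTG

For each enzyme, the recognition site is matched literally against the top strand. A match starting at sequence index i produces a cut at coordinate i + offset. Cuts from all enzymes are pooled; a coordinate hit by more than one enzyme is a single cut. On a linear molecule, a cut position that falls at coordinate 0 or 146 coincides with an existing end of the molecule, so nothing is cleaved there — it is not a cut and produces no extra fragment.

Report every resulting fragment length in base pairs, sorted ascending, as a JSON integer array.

[2,2,2,4,5,6,8,9,9,10,10,12,12,14,18,23]

Per-enzyme occurrences:
  HnxIV (CGGTT, off=4): starts [0, 57, 93, 98, 122] → cuts [4, 61, 97, 102, 126]
  RvuV (TTCGTGAG, off=0): starts [6, 20, 28, 38, 67, 76, 85, 104, 114, 128] → cuts [6, 20, 28, 38, 67, 76, 85, 104, 114, 128]

All cut coordinates (distinct, sorted): [4, 6, 20, 28, 38, 61, 67, 76, 85, 97, 102, 104, 114, 126, 128]

Fragments:
  [0,4): 4 bp
  [4,6): 2 bp
  [6,20): 14 bp
  [20,28): 8 bp
  [28,38): 10 bp
  [38,61): 23 bp
  [61,67): 6 bp
  [67,76): 9 bp
  [76,85): 9 bp
  [85,97): 12 bp
  [97,102): 5 bp
  [102,104): 2 bp
  [104,114): 10 bp
  [114,126): 12 bp
  [126,128): 2 bp
  [128,146): 18 bp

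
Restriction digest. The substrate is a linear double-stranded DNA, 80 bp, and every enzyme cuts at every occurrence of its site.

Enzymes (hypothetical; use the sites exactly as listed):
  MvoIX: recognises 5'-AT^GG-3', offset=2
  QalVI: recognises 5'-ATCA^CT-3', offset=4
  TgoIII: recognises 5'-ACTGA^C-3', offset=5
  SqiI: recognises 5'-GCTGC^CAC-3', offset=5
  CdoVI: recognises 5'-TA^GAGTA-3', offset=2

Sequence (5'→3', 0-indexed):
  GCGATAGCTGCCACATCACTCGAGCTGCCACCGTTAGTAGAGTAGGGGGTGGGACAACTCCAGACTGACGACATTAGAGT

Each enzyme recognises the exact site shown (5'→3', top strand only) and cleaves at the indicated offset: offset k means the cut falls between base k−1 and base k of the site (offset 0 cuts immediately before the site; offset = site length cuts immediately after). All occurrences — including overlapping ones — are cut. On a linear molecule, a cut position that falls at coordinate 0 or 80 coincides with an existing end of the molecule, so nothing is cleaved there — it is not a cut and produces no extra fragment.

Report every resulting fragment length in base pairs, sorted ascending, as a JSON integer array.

[7,10,11,11,12,29]

Scan for sites:
  MvoIX (ATGG, off=2): no sites
  QalVI ATCACT/4: at [14] ⇒ [18]
  TgoIII ACTGAC/5: at [63] ⇒ [68]
  SqiI GCTGCCAC/5: at [6, 23] ⇒ [11, 28]
  CdoVI TAGAGTA/2: at [37] ⇒ [39]

All cut coordinates (distinct, sorted): [11, 18, 28, 39, 68]

Fragments:
  [0,11): 11 bp
  [11,18): 7 bp
  [18,28): 10 bp
  [28,39): 11 bp
  [39,68): 29 bp
  [68,80): 12 bp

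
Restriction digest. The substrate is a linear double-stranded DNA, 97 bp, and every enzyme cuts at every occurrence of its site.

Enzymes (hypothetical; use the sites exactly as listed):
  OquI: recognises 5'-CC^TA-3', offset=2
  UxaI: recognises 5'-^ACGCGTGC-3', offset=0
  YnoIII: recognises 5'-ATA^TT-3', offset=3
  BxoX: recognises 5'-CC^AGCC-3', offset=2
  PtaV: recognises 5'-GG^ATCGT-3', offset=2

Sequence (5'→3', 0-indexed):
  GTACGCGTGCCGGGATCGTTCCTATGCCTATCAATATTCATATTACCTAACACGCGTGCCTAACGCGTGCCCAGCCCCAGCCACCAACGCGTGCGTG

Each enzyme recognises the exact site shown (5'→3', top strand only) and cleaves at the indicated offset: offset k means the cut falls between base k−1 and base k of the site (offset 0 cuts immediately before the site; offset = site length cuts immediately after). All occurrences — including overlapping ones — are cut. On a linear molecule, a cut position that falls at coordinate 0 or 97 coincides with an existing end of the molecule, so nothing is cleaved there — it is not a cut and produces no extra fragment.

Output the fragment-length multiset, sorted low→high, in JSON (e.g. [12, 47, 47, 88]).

Scan for sites:
  OquI CCTA/2: at [20, 26, 45, 58] ⇒ [22, 28, 47, 60]
  UxaI ACGCGTGC/0: at [2, 51, 62, 86] ⇒ [2, 51, 62, 86]
  YnoIII ATATT/3: at [33, 39] ⇒ [36, 42]
  BxoX CCAGCC/2: at [70, 76] ⇒ [72, 78]
  PtaV GGATCGT/2: at [12] ⇒ [14]

All cut coordinates (distinct, sorted): [2, 14, 22, 28, 36, 42, 47, 51, 60, 62, 72, 78, 86]

Fragments:
  [0,2): 2 bp
  [2,14): 12 bp
  [14,22): 8 bp
  [22,28): 6 bp
  [28,36): 8 bp
  [36,42): 6 bp
  [42,47): 5 bp
  [47,51): 4 bp
  [51,60): 9 bp
  [60,62): 2 bp
  [62,72): 10 bp
  [72,78): 6 bp
  [78,86): 8 bp
  [86,97): 11 bp

[2,2,4,5,6,6,6,8,8,8,9,10,11,12]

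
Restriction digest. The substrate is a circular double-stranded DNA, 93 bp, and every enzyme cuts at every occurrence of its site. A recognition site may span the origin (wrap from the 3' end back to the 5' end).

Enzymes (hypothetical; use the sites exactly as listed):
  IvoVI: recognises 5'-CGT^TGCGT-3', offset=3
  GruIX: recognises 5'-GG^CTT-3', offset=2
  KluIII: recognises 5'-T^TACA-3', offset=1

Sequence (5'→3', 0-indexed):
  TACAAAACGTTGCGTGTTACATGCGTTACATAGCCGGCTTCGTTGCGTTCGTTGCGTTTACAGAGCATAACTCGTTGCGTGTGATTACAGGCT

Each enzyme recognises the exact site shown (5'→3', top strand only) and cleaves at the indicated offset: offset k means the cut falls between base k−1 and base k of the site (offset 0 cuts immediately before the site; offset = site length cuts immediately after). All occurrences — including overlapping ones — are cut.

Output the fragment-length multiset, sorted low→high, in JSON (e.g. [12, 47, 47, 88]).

[2,6,6,6,7,9,9,10,10,11,17]

Site scan:
  IvoVI (CGTTGCGT, off=3): starts [7, 40, 49, 72] → cuts [10, 43, 52, 75]
  GruIX (GGCTT, off=2): starts [35, 89] → cuts [37, 91]
  KluIII (TTACA, off=1): starts [16, 25, 57, 84, 92] → cuts [0, 17, 26, 58, 85]

All cut coordinates (distinct, sorted): [0, 10, 17, 26, 37, 43, 52, 58, 75, 85, 91]

Fragment lengths:
  0→10: 10 bp
  10→17: 7 bp
  17→26: 9 bp
  26→37: 11 bp
  37→43: 6 bp
  43→52: 9 bp
  52→58: 6 bp
  58→75: 17 bp
  75→85: 10 bp
  85→91: 6 bp
  91→0 (wrap): 93-91+0 = 2 bp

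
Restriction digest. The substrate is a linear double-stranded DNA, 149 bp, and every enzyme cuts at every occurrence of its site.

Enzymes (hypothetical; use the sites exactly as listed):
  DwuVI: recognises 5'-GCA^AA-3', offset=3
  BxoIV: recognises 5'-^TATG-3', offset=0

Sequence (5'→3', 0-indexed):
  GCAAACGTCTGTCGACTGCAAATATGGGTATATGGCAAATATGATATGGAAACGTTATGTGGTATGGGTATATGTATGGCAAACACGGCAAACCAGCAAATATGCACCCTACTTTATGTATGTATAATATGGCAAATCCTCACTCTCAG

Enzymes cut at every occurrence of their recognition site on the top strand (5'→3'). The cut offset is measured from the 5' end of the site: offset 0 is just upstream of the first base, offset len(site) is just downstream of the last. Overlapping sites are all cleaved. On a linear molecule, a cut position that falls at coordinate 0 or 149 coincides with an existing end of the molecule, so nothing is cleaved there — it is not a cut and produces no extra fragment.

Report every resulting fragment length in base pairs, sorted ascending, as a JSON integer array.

Per-enzyme occurrences:
  DwuVI GCAAA/3: at [0, 17, 34, 78, 87, 95, 131] ⇒ [3, 20, 37, 81, 90, 98, 134]
  BxoIV TATG/0: at [22, 30, 39, 44, 55, 62, 70, 74, 100, 114, 118, 127] ⇒ [22, 30, 39, 44, 55, 62, 70, 74, 100, 114, 118, 127]

All cut coordinates (distinct, sorted): [3, 20, 22, 30, 37, 39, 44, 55, 62, 70, 74, 81, 90, 98, 100, 114, 118, 127, 134]

Fragments:
  [0,3): 3 bp
  [3,20): 17 bp
  [20,22): 2 bp
  [22,30): 8 bp
  [30,37): 7 bp
  [37,39): 2 bp
  [39,44): 5 bp
  [44,55): 11 bp
  [55,62): 7 bp
  [62,70): 8 bp
  [70,74): 4 bp
  [74,81): 7 bp
  [81,90): 9 bp
  [90,98): 8 bp
  [98,100): 2 bp
  [100,114): 14 bp
  [114,118): 4 bp
  [118,127): 9 bp
  [127,134): 7 bp
  [134,149): 15 bp

[2,2,2,3,4,4,5,7,7,7,7,8,8,8,9,9,11,14,15,17]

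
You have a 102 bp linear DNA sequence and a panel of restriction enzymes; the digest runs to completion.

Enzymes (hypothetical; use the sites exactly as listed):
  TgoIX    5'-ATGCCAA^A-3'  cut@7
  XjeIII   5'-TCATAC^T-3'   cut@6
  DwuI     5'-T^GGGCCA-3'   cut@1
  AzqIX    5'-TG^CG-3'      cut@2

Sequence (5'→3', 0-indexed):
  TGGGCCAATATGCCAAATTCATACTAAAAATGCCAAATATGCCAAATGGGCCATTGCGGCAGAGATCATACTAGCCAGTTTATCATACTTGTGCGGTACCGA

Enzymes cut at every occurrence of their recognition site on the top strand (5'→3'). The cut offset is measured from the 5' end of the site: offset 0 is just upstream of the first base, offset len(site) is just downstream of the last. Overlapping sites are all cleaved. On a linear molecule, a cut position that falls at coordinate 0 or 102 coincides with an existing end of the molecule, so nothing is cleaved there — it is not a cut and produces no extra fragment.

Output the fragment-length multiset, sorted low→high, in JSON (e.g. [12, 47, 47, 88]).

[1,2,5,8,9,9,9,12,15,15,17]

Scan for sites:
  TgoIX (ATGCCAAA, off=7): starts [9, 29, 38] → cuts [16, 36, 45]
  XjeIII (TCATACT, off=6): starts [18, 65, 82] → cuts [24, 71, 88]
  DwuI (TGGGCCA, off=1): starts [0, 46] → cuts [1, 47]
  AzqIX (TGCG, off=2): starts [54, 91] → cuts [56, 93]

Pooled cuts: [1, 16, 24, 36, 45, 47, 56, 71, 88, 93]

Fragments:
  [0,1): 1 bp
  [1,16): 15 bp
  [16,24): 8 bp
  [24,36): 12 bp
  [36,45): 9 bp
  [45,47): 2 bp
  [47,56): 9 bp
  [56,71): 15 bp
  [71,88): 17 bp
  [88,93): 5 bp
  [93,102): 9 bp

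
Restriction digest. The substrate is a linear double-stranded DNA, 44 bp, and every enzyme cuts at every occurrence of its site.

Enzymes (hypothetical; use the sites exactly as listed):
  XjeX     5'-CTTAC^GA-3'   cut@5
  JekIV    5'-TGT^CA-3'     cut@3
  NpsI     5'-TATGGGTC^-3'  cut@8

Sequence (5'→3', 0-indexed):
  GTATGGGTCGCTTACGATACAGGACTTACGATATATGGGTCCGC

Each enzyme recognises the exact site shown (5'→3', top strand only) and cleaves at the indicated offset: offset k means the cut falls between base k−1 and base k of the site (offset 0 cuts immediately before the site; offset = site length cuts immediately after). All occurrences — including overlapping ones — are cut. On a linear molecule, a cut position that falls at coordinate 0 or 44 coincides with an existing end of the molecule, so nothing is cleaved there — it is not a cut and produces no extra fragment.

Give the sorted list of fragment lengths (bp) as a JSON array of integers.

[3,6,9,12,14]

Scan for sites:
  XjeX CTTACGA/5: at [10, 24] ⇒ [15, 29]
  JekIV (TGTCA, off=3): no sites
  NpsI TATGGGTC/8: at [1, 33] ⇒ [9, 41]

All cut coordinates (distinct, sorted): [9, 15, 29, 41]

Fragments:
  [0,9): 9 bp
  [9,15): 6 bp
  [15,29): 14 bp
  [29,41): 12 bp
  [41,44): 3 bp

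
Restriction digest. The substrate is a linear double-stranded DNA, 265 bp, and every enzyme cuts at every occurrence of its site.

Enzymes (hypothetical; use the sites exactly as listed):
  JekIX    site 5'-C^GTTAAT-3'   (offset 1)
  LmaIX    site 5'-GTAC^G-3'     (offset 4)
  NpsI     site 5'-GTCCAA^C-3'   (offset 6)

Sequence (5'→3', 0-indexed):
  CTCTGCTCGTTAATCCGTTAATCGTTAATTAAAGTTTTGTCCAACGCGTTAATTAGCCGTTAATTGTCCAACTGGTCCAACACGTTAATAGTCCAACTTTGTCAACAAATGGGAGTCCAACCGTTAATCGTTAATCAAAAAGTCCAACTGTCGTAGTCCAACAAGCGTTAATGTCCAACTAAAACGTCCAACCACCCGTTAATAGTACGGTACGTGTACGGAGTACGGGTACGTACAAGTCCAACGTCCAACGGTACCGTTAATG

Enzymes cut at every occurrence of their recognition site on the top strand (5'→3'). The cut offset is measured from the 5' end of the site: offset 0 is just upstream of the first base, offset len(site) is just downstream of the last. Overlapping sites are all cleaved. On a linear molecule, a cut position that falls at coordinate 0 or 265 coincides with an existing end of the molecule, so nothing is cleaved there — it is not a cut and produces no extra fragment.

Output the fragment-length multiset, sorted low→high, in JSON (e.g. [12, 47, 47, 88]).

Scan for sites:
  JekIX CGTTAAT/1: at [7, 15, 22, 46, 57, 82, 121, 128, 165, 196, 257] ⇒ [8, 16, 23, 47, 58, 83, 122, 129, 166, 197, 258]
  LmaIX GTACG/4: at [204, 209, 215, 222, 228] ⇒ [208, 213, 219, 226, 232]
  NpsI GTCCAAC/6: at [38, 65, 74, 90, 114, 141, 155, 172, 185, 238, 245] ⇒ [44, 71, 80, 96, 120, 147, 161, 178, 191, 244, 251]

Pooled cuts: [8, 16, 23, 44, 47, 58, 71, 80, 83, 96, 120, 122, 129, 147, 161, 166, 178, 191, 197, 208, 213, 219, 226, 232, 244, 251, 258]

Fragments:
  [0,8): 8 bp
  [8,16): 8 bp
  [16,23): 7 bp
  [23,44): 21 bp
  [44,47): 3 bp
  [47,58): 11 bp
  [58,71): 13 bp
  [71,80): 9 bp
  [80,83): 3 bp
  [83,96): 13 bp
  [96,120): 24 bp
  [120,122): 2 bp
  [122,129): 7 bp
  [129,147): 18 bp
  [147,161): 14 bp
  [161,166): 5 bp
  [166,178): 12 bp
  [178,191): 13 bp
  [191,197): 6 bp
  [197,208): 11 bp
  [208,213): 5 bp
  [213,219): 6 bp
  [219,226): 7 bp
  [226,232): 6 bp
  [232,244): 12 bp
  [244,251): 7 bp
  [251,258): 7 bp
  [258,265): 7 bp

[2,3,3,5,5,6,6,6,7,7,7,7,7,7,8,8,9,11,11,12,12,13,13,13,14,18,21,24]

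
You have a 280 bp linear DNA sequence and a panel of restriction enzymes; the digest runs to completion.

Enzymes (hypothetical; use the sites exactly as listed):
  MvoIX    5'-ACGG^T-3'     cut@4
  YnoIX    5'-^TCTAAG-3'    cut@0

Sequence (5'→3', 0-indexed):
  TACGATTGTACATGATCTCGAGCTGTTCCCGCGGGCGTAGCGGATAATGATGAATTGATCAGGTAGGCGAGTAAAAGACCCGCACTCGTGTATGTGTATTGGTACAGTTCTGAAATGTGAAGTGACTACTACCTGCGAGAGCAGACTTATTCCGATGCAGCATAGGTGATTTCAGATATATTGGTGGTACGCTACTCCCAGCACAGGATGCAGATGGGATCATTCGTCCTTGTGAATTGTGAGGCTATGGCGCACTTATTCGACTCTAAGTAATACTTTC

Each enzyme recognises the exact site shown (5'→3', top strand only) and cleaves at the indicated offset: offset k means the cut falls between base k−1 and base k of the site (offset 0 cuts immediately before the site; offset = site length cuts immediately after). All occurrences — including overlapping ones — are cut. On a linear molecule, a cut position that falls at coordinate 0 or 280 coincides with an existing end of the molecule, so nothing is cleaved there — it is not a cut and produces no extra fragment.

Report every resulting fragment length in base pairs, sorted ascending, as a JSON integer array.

Scan for sites:
  MvoIX (ACGGT, off=4): no sites
  YnoIX (TCTAAG, off=0): starts [264] → cuts [264]

All cut coordinates (distinct, sorted): [264]

Fragments:
  [0,264): 264 bp
  [264,280): 16 bp

[16,264]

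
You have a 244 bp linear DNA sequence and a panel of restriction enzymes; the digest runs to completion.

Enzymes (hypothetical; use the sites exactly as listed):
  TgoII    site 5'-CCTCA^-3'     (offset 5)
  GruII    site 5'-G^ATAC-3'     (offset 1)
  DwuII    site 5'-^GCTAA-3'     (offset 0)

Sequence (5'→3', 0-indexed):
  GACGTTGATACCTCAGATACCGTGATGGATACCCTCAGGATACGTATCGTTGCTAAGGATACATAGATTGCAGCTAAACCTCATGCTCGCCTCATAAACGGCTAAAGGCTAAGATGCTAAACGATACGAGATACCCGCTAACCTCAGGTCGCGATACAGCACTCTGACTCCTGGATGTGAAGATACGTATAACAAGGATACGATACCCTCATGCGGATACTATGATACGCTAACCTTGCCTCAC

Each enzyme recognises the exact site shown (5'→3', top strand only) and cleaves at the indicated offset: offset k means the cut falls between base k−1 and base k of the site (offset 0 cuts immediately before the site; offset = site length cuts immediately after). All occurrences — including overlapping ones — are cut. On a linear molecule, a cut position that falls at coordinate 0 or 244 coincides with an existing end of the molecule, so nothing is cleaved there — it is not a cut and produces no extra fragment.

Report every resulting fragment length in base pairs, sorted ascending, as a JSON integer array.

[1,1,2,4,5,5,6,6,7,7,7,7,7,8,8,8,8,9,9,10,11,11,12,12,14,15,15,29]

Site scan:
  TgoII (CCTCA, off=5): starts [10, 32, 78, 89, 141, 206, 238] → cuts [15, 37, 83, 94, 146, 211, 243]
  GruII (GATAC, off=1): starts [6, 15, 27, 38, 57, 122, 129, 152, 181, 196, 201, 215, 223] → cuts [7, 16, 28, 39, 58, 123, 130, 153, 182, 197, 202, 216, 224]
  DwuII (GCTAA, off=0): starts [51, 72, 100, 107, 115, 136, 228] → cuts [51, 72, 100, 107, 115, 136, 228]

All cut coordinates (distinct, sorted): [7, 15, 16, 28, 37, 39, 51, 58, 72, 83, 94, 100, 107, 115, 123, 130, 136, 146, 153, 182, 197, 202, 211, 216, 224, 228, 243]

Fragments:
  [0,7): 7 bp
  [7,15): 8 bp
  [15,16): 1 bp
  [16,28): 12 bp
  [28,37): 9 bp
  [37,39): 2 bp
  [39,51): 12 bp
  [51,58): 7 bp
  [58,72): 14 bp
  [72,83): 11 bp
  [83,94): 11 bp
  [94,100): 6 bp
  [100,107): 7 bp
  [107,115): 8 bp
  [115,123): 8 bp
  [123,130): 7 bp
  [130,136): 6 bp
  [136,146): 10 bp
  [146,153): 7 bp
  [153,182): 29 bp
  [182,197): 15 bp
  [197,202): 5 bp
  [202,211): 9 bp
  [211,216): 5 bp
  [216,224): 8 bp
  [224,228): 4 bp
  [228,243): 15 bp
  [243,244): 1 bp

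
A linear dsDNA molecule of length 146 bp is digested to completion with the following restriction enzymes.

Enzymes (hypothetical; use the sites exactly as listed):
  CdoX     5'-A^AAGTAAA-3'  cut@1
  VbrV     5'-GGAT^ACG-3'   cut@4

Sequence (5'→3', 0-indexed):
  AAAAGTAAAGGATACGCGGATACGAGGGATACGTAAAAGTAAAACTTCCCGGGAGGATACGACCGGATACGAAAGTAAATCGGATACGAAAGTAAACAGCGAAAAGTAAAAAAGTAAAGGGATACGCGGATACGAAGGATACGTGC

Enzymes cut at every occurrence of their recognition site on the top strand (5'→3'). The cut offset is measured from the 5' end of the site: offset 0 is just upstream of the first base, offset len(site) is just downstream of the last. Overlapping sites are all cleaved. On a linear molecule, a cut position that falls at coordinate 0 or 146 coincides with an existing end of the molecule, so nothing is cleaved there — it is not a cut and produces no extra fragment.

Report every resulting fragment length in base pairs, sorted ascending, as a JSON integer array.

[2,4,4,6,6,8,8,8,9,9,10,11,12,13,14,22]

Scan for sites:
  CdoX AAAGTAAA/1: at [1, 35, 71, 88, 102, 110] ⇒ [2, 36, 72, 89, 103, 111]
  VbrV GGATACG/4: at [9, 17, 26, 54, 64, 81, 119, 127, 136] ⇒ [13, 21, 30, 58, 68, 85, 123, 131, 140]

All cut coordinates (distinct, sorted): [2, 13, 21, 30, 36, 58, 68, 72, 85, 89, 103, 111, 123, 131, 140]

Fragment lengths:
  [0,2): 2 bp
  [2,13): 11 bp
  [13,21): 8 bp
  [21,30): 9 bp
  [30,36): 6 bp
  [36,58): 22 bp
  [58,68): 10 bp
  [68,72): 4 bp
  [72,85): 13 bp
  [85,89): 4 bp
  [89,103): 14 bp
  [103,111): 8 bp
  [111,123): 12 bp
  [123,131): 8 bp
  [131,140): 9 bp
  [140,146): 6 bp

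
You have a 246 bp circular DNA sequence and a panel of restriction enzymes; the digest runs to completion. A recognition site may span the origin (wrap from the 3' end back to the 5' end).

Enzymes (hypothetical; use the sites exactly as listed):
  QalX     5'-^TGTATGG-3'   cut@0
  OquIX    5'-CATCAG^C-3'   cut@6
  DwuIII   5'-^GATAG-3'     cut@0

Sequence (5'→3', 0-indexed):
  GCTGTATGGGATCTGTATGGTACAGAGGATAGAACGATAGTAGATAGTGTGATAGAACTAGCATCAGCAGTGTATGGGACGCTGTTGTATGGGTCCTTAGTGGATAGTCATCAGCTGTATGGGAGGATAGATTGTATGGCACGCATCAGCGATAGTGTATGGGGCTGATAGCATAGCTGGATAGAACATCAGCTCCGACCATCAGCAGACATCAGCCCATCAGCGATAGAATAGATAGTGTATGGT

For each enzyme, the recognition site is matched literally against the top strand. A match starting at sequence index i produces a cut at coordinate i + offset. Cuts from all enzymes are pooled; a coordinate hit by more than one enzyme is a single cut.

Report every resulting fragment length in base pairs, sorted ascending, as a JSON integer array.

[1,1,1,3,5,5,7,7,8,8,8,9,10,10,10,11,11,12,13,13,13,14,15,17,17,17]

Scan for sites:
  QalX TGTATGG/0: at [2, 13, 70, 85, 115, 132, 155, 238] ⇒ [2, 13, 70, 85, 115, 132, 155, 238]
  OquIX CATCAGC/6: at [61, 108, 143, 186, 199, 209, 217] ⇒ [67, 114, 149, 192, 205, 215, 223]
  DwuIII GATAG/0: at [27, 35, 42, 50, 102, 125, 150, 166, 179, 224, 233] ⇒ [27, 35, 42, 50, 102, 125, 150, 166, 179, 224, 233]

Pooled cuts: [2, 13, 27, 35, 42, 50, 67, 70, 85, 102, 114, 115, 125, 132, 149, 150, 155, 166, 179, 192, 205, 215, 223, 224, 233, 238]

Fragments:
  2→13: 11 bp
  13→27: 14 bp
  27→35: 8 bp
  35→42: 7 bp
  42→50: 8 bp
  50→67: 17 bp
  67→70: 3 bp
  70→85: 15 bp
  85→102: 17 bp
  102→114: 12 bp
  114→115: 1 bp
  115→125: 10 bp
  125→132: 7 bp
  132→149: 17 bp
  149→150: 1 bp
  150→155: 5 bp
  155→166: 11 bp
  166→179: 13 bp
  179→192: 13 bp
  192→205: 13 bp
  205→215: 10 bp
  215→223: 8 bp
  223→224: 1 bp
  224→233: 9 bp
  233→238: 5 bp
  238→2 (wrap): 246-238+2 = 10 bp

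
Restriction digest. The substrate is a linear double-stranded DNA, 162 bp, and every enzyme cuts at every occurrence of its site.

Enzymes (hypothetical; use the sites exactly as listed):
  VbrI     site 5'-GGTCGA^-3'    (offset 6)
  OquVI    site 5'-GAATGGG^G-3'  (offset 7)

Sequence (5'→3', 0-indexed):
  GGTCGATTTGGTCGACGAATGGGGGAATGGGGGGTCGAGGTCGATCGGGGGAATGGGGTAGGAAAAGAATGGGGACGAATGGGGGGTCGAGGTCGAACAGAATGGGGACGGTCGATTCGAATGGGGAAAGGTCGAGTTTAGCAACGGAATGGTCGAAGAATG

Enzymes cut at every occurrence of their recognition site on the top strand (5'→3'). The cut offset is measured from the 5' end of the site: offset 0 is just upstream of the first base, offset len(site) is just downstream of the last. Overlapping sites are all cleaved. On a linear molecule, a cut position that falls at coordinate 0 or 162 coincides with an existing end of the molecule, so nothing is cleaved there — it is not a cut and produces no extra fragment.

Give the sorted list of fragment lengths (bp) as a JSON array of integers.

Site scan:
  VbrI (GGTCGA, off=6): starts [0, 9, 32, 38, 84, 90, 109, 129, 150] → cuts [6, 15, 38, 44, 90, 96, 115, 135, 156]
  OquVI (GAATGGGG, off=7): starts [16, 24, 50, 66, 76, 99, 118] → cuts [23, 31, 57, 73, 83, 106, 125]

Pooled cuts: [6, 15, 23, 31, 38, 44, 57, 73, 83, 90, 96, 106, 115, 125, 135, 156]

Fragment lengths:
  [0,6): 6 bp
  [6,15): 9 bp
  [15,23): 8 bp
  [23,31): 8 bp
  [31,38): 7 bp
  [38,44): 6 bp
  [44,57): 13 bp
  [57,73): 16 bp
  [73,83): 10 bp
  [83,90): 7 bp
  [90,96): 6 bp
  [96,106): 10 bp
  [106,115): 9 bp
  [115,125): 10 bp
  [125,135): 10 bp
  [135,156): 21 bp
  [156,162): 6 bp

[6,6,6,6,7,7,8,8,9,9,10,10,10,10,13,16,21]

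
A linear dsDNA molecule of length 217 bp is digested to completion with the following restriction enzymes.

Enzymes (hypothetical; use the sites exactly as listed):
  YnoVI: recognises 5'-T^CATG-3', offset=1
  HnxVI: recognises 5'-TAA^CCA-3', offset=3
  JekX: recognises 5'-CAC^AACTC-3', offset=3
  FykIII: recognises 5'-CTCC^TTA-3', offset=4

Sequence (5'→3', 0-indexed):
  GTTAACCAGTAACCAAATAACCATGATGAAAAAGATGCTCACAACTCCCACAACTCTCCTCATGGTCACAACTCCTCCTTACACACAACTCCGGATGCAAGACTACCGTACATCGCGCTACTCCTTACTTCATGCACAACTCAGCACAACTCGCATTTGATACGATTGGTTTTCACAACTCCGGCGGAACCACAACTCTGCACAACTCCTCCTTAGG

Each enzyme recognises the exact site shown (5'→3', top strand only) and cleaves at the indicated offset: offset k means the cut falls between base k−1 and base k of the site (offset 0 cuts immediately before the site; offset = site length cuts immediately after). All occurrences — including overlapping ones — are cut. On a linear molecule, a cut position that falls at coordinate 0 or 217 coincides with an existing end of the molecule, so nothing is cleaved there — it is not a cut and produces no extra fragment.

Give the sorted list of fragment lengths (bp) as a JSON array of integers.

Per-enzyme occurrences:
  YnoVI TCATG/1: at [59, 129] ⇒ [60, 130]
  HnxVI TAACCA/3: at [2, 9, 17] ⇒ [5, 12, 20]
  JekX CACAACTC/3: at [39, 48, 66, 83, 134, 144, 173, 190, 200] ⇒ [42, 51, 69, 86, 137, 147, 176, 193, 203]
  FykIII CTCCTTA/4: at [74, 120, 208] ⇒ [78, 124, 212]

Pooled cuts: [5, 12, 20, 42, 51, 60, 69, 78, 86, 124, 130, 137, 147, 176, 193, 203, 212]

Fragment lengths:
  [0,5): 5 bp
  [5,12): 7 bp
  [12,20): 8 bp
  [20,42): 22 bp
  [42,51): 9 bp
  [51,60): 9 bp
  [60,69): 9 bp
  [69,78): 9 bp
  [78,86): 8 bp
  [86,124): 38 bp
  [124,130): 6 bp
  [130,137): 7 bp
  [137,147): 10 bp
  [147,176): 29 bp
  [176,193): 17 bp
  [193,203): 10 bp
  [203,212): 9 bp
  [212,217): 5 bp

[5,5,6,7,7,8,8,9,9,9,9,9,10,10,17,22,29,38]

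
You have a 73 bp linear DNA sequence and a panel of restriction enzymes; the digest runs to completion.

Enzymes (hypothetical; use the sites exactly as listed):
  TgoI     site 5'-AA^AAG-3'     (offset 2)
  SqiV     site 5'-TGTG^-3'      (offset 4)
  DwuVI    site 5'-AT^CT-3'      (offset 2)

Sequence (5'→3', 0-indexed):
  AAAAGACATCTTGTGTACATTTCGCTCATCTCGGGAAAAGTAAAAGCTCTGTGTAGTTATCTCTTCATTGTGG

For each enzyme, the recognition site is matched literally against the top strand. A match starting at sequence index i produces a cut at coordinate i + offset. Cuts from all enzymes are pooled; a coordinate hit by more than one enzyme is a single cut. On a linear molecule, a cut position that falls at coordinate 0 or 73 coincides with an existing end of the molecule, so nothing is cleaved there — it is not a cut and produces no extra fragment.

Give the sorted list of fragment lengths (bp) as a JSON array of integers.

Scan for sites:
  TgoI (AAAAG, off=2): starts [0, 35, 41] → cuts [2, 37, 43]
  SqiV (TGTG, off=4): starts [11, 49, 68] → cuts [15, 53, 72]
  DwuVI (ATCT, off=2): starts [7, 27, 58] → cuts [9, 29, 60]

All cut coordinates (distinct, sorted): [2, 9, 15, 29, 37, 43, 53, 60, 72]

Fragment lengths:
  [0,2): 2 bp
  [2,9): 7 bp
  [9,15): 6 bp
  [15,29): 14 bp
  [29,37): 8 bp
  [37,43): 6 bp
  [43,53): 10 bp
  [53,60): 7 bp
  [60,72): 12 bp
  [72,73): 1 bp

[1,2,6,6,7,7,8,10,12,14]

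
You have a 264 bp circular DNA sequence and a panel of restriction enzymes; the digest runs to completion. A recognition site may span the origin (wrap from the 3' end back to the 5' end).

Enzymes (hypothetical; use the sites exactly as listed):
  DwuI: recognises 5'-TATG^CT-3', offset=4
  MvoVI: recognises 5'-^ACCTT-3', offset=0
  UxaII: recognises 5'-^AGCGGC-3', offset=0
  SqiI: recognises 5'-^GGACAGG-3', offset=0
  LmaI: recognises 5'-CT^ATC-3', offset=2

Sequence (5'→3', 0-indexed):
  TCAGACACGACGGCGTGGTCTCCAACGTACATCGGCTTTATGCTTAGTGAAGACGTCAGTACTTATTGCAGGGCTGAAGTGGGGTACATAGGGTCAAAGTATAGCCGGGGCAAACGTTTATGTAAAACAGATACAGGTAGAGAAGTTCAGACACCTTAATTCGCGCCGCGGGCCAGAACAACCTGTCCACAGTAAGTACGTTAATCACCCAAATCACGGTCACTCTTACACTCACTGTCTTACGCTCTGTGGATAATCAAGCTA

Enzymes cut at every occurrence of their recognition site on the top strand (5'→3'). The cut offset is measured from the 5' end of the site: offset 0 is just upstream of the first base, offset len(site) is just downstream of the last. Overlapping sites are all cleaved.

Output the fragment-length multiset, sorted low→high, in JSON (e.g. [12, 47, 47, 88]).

[43,110,111]

Per-enzyme occurrences:
  DwuI TATGCT/4: at [38] ⇒ [42]
  MvoVI ACCTT/0: at [152] ⇒ [152]
  UxaII (AGCGGC, off=0): no sites
  SqiI (GGACAGG, off=0): no sites
  LmaI CTATC/2: at [261] ⇒ [263]

Pooled cuts: [42, 152, 263]

Fragment lengths:
  42→152: 110 bp
  152→263: 111 bp
  263→42 (wrap): 264-263+42 = 43 bp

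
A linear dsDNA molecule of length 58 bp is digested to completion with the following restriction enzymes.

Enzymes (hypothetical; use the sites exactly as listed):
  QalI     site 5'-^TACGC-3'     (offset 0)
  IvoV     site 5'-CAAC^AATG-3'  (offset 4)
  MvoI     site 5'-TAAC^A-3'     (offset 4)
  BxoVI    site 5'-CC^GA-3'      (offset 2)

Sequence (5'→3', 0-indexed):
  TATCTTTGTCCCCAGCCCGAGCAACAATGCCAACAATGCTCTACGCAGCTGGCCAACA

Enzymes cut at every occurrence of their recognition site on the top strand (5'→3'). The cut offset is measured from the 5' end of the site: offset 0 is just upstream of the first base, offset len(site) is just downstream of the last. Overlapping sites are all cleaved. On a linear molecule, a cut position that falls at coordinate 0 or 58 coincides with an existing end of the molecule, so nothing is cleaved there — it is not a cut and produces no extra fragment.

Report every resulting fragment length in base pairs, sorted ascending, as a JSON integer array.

Site scan:
  QalI TACGC/0: at [41] ⇒ [41]
  IvoV CAACAATG/4: at [21, 30] ⇒ [25, 34]
  MvoI (TAACA, off=4): no sites
  BxoVI CCGA/2: at [16] ⇒ [18]

All cut coordinates (distinct, sorted): [18, 25, 34, 41]

Fragments:
  [0,18): 18 bp
  [18,25): 7 bp
  [25,34): 9 bp
  [34,41): 7 bp
  [41,58): 17 bp

[7,7,9,17,18]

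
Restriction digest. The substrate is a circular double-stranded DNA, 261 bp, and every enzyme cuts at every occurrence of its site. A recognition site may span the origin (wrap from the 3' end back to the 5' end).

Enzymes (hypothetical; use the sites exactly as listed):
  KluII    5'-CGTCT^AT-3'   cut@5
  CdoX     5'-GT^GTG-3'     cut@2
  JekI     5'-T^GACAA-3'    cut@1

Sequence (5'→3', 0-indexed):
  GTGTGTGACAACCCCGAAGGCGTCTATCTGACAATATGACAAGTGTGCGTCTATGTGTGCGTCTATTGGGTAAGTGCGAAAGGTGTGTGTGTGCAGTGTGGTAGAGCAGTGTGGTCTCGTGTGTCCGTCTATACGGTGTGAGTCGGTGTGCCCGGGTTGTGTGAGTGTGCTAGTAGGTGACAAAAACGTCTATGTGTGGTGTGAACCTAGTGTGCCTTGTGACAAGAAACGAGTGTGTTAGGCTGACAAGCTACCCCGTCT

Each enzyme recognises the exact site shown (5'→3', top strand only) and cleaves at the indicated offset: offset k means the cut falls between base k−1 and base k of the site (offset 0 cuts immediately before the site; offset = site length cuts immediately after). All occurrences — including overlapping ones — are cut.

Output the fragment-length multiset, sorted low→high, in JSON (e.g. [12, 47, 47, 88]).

[2,2,2,2,2,4,4,4,5,6,7,7,7,8,8,8,9,10,10,10,10,11,12,13,13,13,14,19,19,20]

Per-enzyme occurrences:
  KluII (CGTCTAT, off=5): starts [20, 47, 59, 125, 186] → cuts [25, 52, 64, 130, 191]
  CdoX (GTGTG, off=2): starts [0, 2, 42, 54, 82, 84, 86, 88, 95, 108, 118, 135, 145, 158, 164, 193, 198, 209, 232] → cuts [2, 4, 44, 56, 84, 86, 88, 90, 97, 110, 120, 137, 147, 160, 166, 195, 200, 211, 234]
  JekI (TGACAA, off=1): starts [5, 28, 36, 177, 219, 243] → cuts [6, 29, 37, 178, 220, 244]

All cut coordinates (distinct, sorted): [2, 4, 6, 25, 29, 37, 44, 52, 56, 64, 84, 86, 88, 90, 97, 110, 120, 130, 137, 147, 160, 166, 178, 191, 195, 200, 211, 220, 234, 244]

Fragment lengths:
  2→4: 2 bp
  4→6: 2 bp
  6→25: 19 bp
  25→29: 4 bp
  29→37: 8 bp
  37→44: 7 bp
  44→52: 8 bp
  52→56: 4 bp
  56→64: 8 bp
  64→84: 20 bp
  84→86: 2 bp
  86→88: 2 bp
  88→90: 2 bp
  90→97: 7 bp
  97→110: 13 bp
  110→120: 10 bp
  120→130: 10 bp
  130→137: 7 bp
  137→147: 10 bp
  147→160: 13 bp
  160→166: 6 bp
  166→178: 12 bp
  178→191: 13 bp
  191→195: 4 bp
  195→200: 5 bp
  200→211: 11 bp
  211→220: 9 bp
  220→234: 14 bp
  234→244: 10 bp
  244→2 (wrap): 261-244+2 = 19 bp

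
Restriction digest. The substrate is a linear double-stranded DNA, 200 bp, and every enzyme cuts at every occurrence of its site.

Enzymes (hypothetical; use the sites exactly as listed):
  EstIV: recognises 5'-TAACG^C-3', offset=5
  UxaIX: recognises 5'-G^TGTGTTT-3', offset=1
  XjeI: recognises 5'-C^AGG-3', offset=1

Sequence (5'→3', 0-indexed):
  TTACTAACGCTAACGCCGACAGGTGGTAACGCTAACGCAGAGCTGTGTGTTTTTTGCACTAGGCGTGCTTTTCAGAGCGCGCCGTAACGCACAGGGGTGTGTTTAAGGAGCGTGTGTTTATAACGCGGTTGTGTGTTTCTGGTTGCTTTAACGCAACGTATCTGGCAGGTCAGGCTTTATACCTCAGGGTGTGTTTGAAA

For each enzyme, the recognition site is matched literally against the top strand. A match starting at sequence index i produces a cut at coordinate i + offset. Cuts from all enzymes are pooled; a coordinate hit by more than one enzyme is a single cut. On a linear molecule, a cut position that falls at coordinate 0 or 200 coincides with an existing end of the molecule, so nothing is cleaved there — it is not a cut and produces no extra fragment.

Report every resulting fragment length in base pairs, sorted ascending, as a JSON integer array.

[3,4,5,5,5,6,6,6,8,9,11,11,13,13,14,15,22,44]

Site scan:
  EstIV TAACGC/5: at [4, 10, 26, 32, 84, 120, 148] ⇒ [9, 15, 31, 37, 89, 125, 153]
  UxaIX GTGTGTTT/1: at [44, 96, 111, 130, 188] ⇒ [45, 97, 112, 131, 189]
  XjeI CAGG/1: at [19, 91, 165, 170, 184] ⇒ [20, 92, 166, 171, 185]

Pooled cuts: [9, 15, 20, 31, 37, 45, 89, 92, 97, 112, 125, 131, 153, 166, 171, 185, 189]

Fragment lengths:
  [0,9): 9 bp
  [9,15): 6 bp
  [15,20): 5 bp
  [20,31): 11 bp
  [31,37): 6 bp
  [37,45): 8 bp
  [45,89): 44 bp
  [89,92): 3 bp
  [92,97): 5 bp
  [97,112): 15 bp
  [112,125): 13 bp
  [125,131): 6 bp
  [131,153): 22 bp
  [153,166): 13 bp
  [166,171): 5 bp
  [171,185): 14 bp
  [185,189): 4 bp
  [189,200): 11 bp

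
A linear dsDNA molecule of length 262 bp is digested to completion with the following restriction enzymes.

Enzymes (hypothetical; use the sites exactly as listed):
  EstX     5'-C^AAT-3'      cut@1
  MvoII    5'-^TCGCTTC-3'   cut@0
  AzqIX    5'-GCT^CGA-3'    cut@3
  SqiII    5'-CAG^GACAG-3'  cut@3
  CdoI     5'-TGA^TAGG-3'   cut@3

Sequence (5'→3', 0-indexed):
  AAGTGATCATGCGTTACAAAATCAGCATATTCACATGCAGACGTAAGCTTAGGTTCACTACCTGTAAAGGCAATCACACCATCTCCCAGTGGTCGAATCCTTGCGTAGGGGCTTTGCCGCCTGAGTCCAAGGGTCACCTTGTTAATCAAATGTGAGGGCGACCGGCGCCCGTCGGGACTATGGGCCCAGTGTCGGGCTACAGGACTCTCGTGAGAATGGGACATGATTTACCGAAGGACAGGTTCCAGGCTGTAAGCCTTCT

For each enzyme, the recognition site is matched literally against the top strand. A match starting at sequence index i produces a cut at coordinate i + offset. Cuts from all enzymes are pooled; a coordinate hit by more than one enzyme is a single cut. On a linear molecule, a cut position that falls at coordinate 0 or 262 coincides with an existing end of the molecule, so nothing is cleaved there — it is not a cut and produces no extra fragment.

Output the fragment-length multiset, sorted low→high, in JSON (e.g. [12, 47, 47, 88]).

[71,191]

Site scan:
  EstX (CAAT, off=1): starts [70] → cuts [71]
  MvoII (TCGCTTC, off=0): no sites
  AzqIX (GCTCGA, off=3): no sites
  SqiII (CAGGACAG, off=3): no sites
  CdoI (TGATAGG, off=3): no sites

All cut coordinates (distinct, sorted): [71]

Fragments:
  [0,71): 71 bp
  [71,262): 191 bp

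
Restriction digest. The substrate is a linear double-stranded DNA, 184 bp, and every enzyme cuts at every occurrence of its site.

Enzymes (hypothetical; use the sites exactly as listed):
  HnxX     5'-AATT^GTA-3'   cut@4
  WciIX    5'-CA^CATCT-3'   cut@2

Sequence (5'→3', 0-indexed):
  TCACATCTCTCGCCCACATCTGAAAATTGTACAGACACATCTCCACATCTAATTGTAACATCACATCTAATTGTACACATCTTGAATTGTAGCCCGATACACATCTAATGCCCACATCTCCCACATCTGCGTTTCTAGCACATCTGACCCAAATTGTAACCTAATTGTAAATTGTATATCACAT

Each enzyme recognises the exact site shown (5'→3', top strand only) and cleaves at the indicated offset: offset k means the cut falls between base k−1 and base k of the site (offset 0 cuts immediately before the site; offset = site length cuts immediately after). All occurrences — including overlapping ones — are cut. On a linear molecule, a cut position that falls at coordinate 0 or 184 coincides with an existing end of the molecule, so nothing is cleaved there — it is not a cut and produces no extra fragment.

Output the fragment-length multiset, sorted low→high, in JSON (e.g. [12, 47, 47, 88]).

Site scan:
  HnxX (AATTGTA, off=4): starts [24, 50, 68, 84, 151, 162, 169] → cuts [28, 54, 72, 88, 155, 166, 173]
  WciIX (CACATCT, off=2): starts [1, 14, 35, 43, 61, 75, 99, 112, 121, 138] → cuts [3, 16, 37, 45, 63, 77, 101, 114, 123, 140]

Pooled cuts: [3, 16, 28, 37, 45, 54, 63, 72, 77, 88, 101, 114, 123, 140, 155, 166, 173]

Fragment lengths:
  [0,3): 3 bp
  [3,16): 13 bp
  [16,28): 12 bp
  [28,37): 9 bp
  [37,45): 8 bp
  [45,54): 9 bp
  [54,63): 9 bp
  [63,72): 9 bp
  [72,77): 5 bp
  [77,88): 11 bp
  [88,101): 13 bp
  [101,114): 13 bp
  [114,123): 9 bp
  [123,140): 17 bp
  [140,155): 15 bp
  [155,166): 11 bp
  [166,173): 7 bp
  [173,184): 11 bp

[3,5,7,8,9,9,9,9,9,11,11,11,12,13,13,13,15,17]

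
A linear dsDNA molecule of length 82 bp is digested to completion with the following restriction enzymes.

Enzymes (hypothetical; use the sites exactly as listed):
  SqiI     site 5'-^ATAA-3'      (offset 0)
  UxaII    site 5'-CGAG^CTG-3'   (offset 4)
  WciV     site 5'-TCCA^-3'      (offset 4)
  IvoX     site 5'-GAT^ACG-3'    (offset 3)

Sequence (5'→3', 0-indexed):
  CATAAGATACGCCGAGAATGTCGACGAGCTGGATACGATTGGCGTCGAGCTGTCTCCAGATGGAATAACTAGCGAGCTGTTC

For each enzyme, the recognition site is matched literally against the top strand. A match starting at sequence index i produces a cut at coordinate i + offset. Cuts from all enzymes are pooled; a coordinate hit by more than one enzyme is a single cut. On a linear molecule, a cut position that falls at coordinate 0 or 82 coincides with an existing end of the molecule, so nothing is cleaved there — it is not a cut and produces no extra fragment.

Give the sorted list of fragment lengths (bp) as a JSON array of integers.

Per-enzyme occurrences:
  SqiI ATAA/0: at [1, 64] ⇒ [1, 64]
  UxaII CGAGCTG/4: at [24, 45, 72] ⇒ [28, 49, 76]
  WciV TCCA/4: at [54] ⇒ [58]
  IvoX GATACG/3: at [5, 31] ⇒ [8, 34]

All cut coordinates (distinct, sorted): [1, 8, 28, 34, 49, 58, 64, 76]

Fragment lengths:
  [0,1): 1 bp
  [1,8): 7 bp
  [8,28): 20 bp
  [28,34): 6 bp
  [34,49): 15 bp
  [49,58): 9 bp
  [58,64): 6 bp
  [64,76): 12 bp
  [76,82): 6 bp

[1,6,6,6,7,9,12,15,20]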